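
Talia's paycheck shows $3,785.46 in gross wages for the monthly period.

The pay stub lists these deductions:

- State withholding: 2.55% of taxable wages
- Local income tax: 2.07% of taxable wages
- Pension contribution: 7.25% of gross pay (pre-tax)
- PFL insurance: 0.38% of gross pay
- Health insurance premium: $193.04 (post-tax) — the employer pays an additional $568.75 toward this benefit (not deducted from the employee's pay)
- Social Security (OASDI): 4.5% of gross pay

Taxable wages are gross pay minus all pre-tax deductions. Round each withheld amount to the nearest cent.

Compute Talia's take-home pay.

$2,971.03

Pension contribution: $3,785.46 × 0.0725 = $274.45
Taxable wages = $3,785.46 − $274.45 = $3,511.01
State withholding: $3,511.01 × 0.0255 = $89.53
Local income tax: $3,511.01 × 0.0207 = $72.68
Social Security (OASDI): $3,785.46 × 0.045 = $170.35
PFL insurance: $3,785.46 × 0.0038 = $14.38
Health insurance premium: $193.04
(Employer's $568.75 toward health insurance premium is not withheld from the employee.)
Total deductions = $274.45 + $89.53 + $72.68 + $170.35 + $14.38 + $193.04 = $814.43
Net pay = $3,785.46 − $814.43 = $2,971.03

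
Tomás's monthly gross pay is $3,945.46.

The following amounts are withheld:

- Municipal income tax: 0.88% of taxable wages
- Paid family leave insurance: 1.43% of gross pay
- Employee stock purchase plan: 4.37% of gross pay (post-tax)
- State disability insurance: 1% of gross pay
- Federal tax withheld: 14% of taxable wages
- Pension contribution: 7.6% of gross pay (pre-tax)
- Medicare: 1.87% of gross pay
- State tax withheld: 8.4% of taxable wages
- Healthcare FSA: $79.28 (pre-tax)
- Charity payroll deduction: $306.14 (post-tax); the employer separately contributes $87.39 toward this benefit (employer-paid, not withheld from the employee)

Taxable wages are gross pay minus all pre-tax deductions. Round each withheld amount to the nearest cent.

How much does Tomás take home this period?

$2,087.88

Healthcare FSA: $79.28
Pension contribution: $3,945.46 × 0.076 = $299.85
Pre-tax total = $79.28 + $299.85 = $379.13
Taxable wages = $3,945.46 − $379.13 = $3,566.33
State tax withheld: $3,566.33 × 0.084 = $299.57
Federal tax withheld: $3,566.33 × 0.14 = $499.29
Municipal income tax: $3,566.33 × 0.0088 = $31.38
Paid family leave insurance: $3,945.46 × 0.0143 = $56.42
State disability insurance: $3,945.46 × 0.01 = $39.45
Medicare: $3,945.46 × 0.0187 = $73.78
Employee stock purchase plan: $3,945.46 × 0.0437 = $172.42
Charity payroll deduction: $306.14
(Employer's $87.39 toward charity payroll deduction is not withheld from the employee.)
Total deductions = $79.28 + $299.85 + $299.57 + $499.29 + $31.38 + $56.42 + $39.45 + $73.78 + $172.42 + $306.14 = $1,857.58
Net pay = $3,945.46 − $1,857.58 = $2,087.88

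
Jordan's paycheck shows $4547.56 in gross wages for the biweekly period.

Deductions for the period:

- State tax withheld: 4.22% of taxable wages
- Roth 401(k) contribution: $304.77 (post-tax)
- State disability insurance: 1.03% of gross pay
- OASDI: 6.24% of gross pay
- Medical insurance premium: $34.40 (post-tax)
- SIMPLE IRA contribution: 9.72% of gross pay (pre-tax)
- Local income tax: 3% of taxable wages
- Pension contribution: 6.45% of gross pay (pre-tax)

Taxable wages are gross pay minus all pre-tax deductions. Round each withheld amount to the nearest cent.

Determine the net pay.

Pension contribution: $4547.56 × 0.0645 = $293.32
SIMPLE IRA contribution: $4547.56 × 0.0972 = $442.02
Pre-tax total = $293.32 + $442.02 = $735.34
Taxable wages = $4547.56 − $735.34 = $3812.22
State tax withheld: $3812.22 × 0.0422 = $160.88
Local income tax: $3812.22 × 0.03 = $114.37
State disability insurance: $4547.56 × 0.0103 = $46.84
OASDI: $4547.56 × 0.0624 = $283.77
Medical insurance premium: $34.40
Roth 401(k) contribution: $304.77
Total deductions = $293.32 + $442.02 + $160.88 + $114.37 + $46.84 + $283.77 + $34.40 + $304.77 = $1680.37
Net pay = $4547.56 − $1680.37 = $2867.19

$2867.19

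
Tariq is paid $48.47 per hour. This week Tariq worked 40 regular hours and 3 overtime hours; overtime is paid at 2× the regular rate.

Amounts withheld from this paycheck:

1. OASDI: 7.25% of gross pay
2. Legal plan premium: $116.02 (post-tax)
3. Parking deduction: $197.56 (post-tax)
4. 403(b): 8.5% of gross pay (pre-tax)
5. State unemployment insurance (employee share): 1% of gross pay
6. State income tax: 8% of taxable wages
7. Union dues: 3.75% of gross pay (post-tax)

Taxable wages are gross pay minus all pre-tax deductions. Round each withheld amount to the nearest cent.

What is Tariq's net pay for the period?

$1,295.75

Regular pay: 40 × $48.47 = $1,938.80
Overtime pay: 3 × $48.47 × 2 = $290.82
Gross pay = $1,938.80 + $290.82 = $2,229.62
403(b): $2,229.62 × 0.085 = $189.52
Taxable wages = $2,229.62 − $189.52 = $2,040.10
State income tax: $2,040.10 × 0.08 = $163.21
OASDI: $2,229.62 × 0.0725 = $161.65
State unemployment insurance (employee share): $2,229.62 × 0.01 = $22.30
Legal plan premium: $116.02
Union dues: $2,229.62 × 0.0375 = $83.61
Parking deduction: $197.56
Total deductions = $189.52 + $163.21 + $161.65 + $22.30 + $116.02 + $83.61 + $197.56 = $933.87
Net pay = $2,229.62 − $933.87 = $1,295.75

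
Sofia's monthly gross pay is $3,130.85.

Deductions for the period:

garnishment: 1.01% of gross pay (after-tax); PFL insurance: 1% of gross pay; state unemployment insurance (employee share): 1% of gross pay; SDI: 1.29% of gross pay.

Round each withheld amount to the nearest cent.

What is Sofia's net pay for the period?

$2,996.22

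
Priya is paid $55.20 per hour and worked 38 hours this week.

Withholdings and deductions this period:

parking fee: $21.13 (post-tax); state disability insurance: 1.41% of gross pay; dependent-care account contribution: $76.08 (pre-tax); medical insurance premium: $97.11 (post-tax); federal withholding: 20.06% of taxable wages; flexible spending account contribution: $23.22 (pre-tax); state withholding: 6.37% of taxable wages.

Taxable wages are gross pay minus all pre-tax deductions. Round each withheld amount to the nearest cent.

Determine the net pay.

Gross pay: 38 × $55.20 = $2,097.60
Flexible spending account contribution: $23.22
Dependent-care account contribution: $76.08
Pre-tax total = $23.22 + $76.08 = $99.30
Taxable wages = $2,097.60 − $99.30 = $1,998.30
State withholding: $1,998.30 × 0.0637 = $127.29
Federal withholding: $1,998.30 × 0.2006 = $400.86
State disability insurance: $2,097.60 × 0.0141 = $29.58
Medical insurance premium: $97.11
Parking fee: $21.13
Total deductions = $23.22 + $76.08 + $127.29 + $400.86 + $29.58 + $97.11 + $21.13 = $775.27
Net pay = $2,097.60 − $775.27 = $1,322.33

$1,322.33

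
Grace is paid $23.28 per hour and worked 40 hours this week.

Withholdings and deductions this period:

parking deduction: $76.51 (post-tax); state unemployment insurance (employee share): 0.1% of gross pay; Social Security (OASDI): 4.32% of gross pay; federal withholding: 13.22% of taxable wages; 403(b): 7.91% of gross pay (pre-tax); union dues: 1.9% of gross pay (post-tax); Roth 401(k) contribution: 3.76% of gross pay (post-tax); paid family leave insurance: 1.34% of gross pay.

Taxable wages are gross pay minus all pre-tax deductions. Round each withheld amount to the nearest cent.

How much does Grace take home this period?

$561.32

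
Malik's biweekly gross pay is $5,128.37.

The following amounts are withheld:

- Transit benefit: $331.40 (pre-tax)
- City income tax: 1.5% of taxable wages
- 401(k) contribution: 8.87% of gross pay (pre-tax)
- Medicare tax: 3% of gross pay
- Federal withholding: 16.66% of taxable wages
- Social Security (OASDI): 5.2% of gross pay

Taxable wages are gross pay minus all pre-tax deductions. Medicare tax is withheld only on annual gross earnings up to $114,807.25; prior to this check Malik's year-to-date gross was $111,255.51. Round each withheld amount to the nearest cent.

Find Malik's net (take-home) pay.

Transit benefit: $331.40
401(k) contribution: $5,128.37 × 0.0887 = $454.89
Pre-tax total = $331.40 + $454.89 = $786.29
Taxable wages = $5,128.37 − $786.29 = $4,342.08
Federal withholding: $4,342.08 × 0.1666 = $723.39
City income tax: $4,342.08 × 0.015 = $65.13
Social Security (OASDI): $5,128.37 × 0.052 = $266.68
Medicare tax: only $114,807.25 − $111,255.51 = $3,551.74 of this check is subject → $3,551.74 × 0.03 = $106.55
Total deductions = $331.40 + $454.89 + $723.39 + $65.13 + $266.68 + $106.55 = $1,948.04
Net pay = $5,128.37 − $1,948.04 = $3,180.33

$3,180.33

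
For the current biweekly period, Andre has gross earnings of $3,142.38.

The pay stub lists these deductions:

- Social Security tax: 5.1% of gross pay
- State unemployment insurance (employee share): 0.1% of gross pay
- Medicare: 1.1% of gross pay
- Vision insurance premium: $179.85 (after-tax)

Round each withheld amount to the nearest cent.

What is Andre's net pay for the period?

Medicare: $3,142.38 × 0.011 = $34.57
State unemployment insurance (employee share): $3,142.38 × 0.001 = $3.14
Social Security tax: $3,142.38 × 0.051 = $160.26
Vision insurance premium: $179.85
Total deductions = $34.57 + $3.14 + $160.26 + $179.85 = $377.82
Net pay = $3,142.38 − $377.82 = $2,764.56

$2,764.56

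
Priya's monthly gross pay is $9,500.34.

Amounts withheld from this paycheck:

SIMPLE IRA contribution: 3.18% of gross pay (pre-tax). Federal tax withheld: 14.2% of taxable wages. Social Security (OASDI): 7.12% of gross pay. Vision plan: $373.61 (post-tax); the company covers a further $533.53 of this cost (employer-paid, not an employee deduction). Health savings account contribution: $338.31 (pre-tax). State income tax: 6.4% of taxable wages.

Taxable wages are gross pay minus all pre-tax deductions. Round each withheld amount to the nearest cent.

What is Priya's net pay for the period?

SIMPLE IRA contribution: $9,500.34 × 0.0318 = $302.11
Health savings account contribution: $338.31
Pre-tax total = $302.11 + $338.31 = $640.42
Taxable wages = $9,500.34 − $640.42 = $8,859.92
State income tax: $8,859.92 × 0.064 = $567.03
Federal tax withheld: $8,859.92 × 0.142 = $1,258.11
Social Security (OASDI): $9,500.34 × 0.0712 = $676.42
Vision plan: $373.61
(Employer's $533.53 toward vision plan is not withheld from the employee.)
Total deductions = $302.11 + $338.31 + $567.03 + $1,258.11 + $676.42 + $373.61 = $3,515.59
Net pay = $9,500.34 − $3,515.59 = $5,984.75

$5,984.75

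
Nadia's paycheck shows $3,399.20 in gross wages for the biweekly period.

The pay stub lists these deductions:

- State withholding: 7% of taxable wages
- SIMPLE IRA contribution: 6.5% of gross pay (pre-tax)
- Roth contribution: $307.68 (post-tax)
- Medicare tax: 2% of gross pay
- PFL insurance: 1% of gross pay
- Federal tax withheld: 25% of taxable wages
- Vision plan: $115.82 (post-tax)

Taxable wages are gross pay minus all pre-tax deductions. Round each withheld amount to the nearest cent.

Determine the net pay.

SIMPLE IRA contribution: $3,399.20 × 0.065 = $220.95
Taxable wages = $3,399.20 − $220.95 = $3,178.25
Federal tax withheld: $3,178.25 × 0.25 = $794.56
State withholding: $3,178.25 × 0.07 = $222.48
Medicare tax: $3,399.20 × 0.02 = $67.98
PFL insurance: $3,399.20 × 0.01 = $33.99
Vision plan: $115.82
Roth contribution: $307.68
Total deductions = $220.95 + $794.56 + $222.48 + $67.98 + $33.99 + $115.82 + $307.68 = $1,763.46
Net pay = $3,399.20 − $1,763.46 = $1,635.74

$1,635.74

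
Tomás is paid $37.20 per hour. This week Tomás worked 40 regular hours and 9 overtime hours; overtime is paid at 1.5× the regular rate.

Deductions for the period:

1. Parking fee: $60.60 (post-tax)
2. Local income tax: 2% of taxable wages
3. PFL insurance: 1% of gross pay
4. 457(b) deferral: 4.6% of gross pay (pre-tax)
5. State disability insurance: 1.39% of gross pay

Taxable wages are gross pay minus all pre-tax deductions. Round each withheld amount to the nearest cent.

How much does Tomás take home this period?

Regular pay: 40 × $37.20 = $1,488.00
Overtime pay: 9 × $37.20 × 1.5 = $502.20
Gross pay = $1,488.00 + $502.20 = $1,990.20
457(b) deferral: $1,990.20 × 0.046 = $91.55
Taxable wages = $1,990.20 − $91.55 = $1,898.65
Local income tax: $1,898.65 × 0.02 = $37.97
PFL insurance: $1,990.20 × 0.01 = $19.90
State disability insurance: $1,990.20 × 0.0139 = $27.66
Parking fee: $60.60
Total deductions = $91.55 + $37.97 + $19.90 + $27.66 + $60.60 = $237.68
Net pay = $1,990.20 − $237.68 = $1,752.52

$1,752.52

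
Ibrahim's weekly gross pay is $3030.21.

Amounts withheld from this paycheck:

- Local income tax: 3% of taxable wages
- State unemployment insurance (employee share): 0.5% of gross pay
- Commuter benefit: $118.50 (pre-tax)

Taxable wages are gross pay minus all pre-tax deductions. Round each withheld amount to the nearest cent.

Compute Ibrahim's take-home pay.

Commuter benefit: $118.50
Taxable wages = $3030.21 − $118.50 = $2911.71
Local income tax: $2911.71 × 0.03 = $87.35
State unemployment insurance (employee share): $3030.21 × 0.005 = $15.15
Total deductions = $118.50 + $87.35 + $15.15 = $221.00
Net pay = $3030.21 − $221.00 = $2809.21

$2809.21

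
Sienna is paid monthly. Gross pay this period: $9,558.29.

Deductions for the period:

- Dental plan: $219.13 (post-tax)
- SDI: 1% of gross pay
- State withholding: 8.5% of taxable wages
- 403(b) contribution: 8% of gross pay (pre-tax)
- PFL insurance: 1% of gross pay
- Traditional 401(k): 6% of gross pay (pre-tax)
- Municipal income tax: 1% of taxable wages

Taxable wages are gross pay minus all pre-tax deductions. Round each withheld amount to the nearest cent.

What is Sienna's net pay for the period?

$7,028.93

Traditional 401(k): $9,558.29 × 0.06 = $573.50
403(b) contribution: $9,558.29 × 0.08 = $764.66
Pre-tax total = $573.50 + $764.66 = $1,338.16
Taxable wages = $9,558.29 − $1,338.16 = $8,220.13
Municipal income tax: $8,220.13 × 0.01 = $82.20
State withholding: $8,220.13 × 0.085 = $698.71
SDI: $9,558.29 × 0.01 = $95.58
PFL insurance: $9,558.29 × 0.01 = $95.58
Dental plan: $219.13
Total deductions = $573.50 + $764.66 + $82.20 + $698.71 + $95.58 + $95.58 + $219.13 = $2,529.36
Net pay = $9,558.29 − $2,529.36 = $7,028.93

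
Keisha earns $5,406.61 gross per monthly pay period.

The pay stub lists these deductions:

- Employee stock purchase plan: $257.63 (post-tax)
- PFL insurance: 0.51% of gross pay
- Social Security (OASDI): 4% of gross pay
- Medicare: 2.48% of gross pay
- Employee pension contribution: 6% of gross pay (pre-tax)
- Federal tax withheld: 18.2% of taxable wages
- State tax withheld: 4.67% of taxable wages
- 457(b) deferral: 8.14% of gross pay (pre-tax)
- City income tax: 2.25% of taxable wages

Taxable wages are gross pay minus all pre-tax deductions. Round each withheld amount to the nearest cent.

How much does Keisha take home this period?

457(b) deferral: $5,406.61 × 0.0814 = $440.10
Employee pension contribution: $5,406.61 × 0.06 = $324.40
Pre-tax total = $440.10 + $324.40 = $764.50
Taxable wages = $5,406.61 − $764.50 = $4,642.11
City income tax: $4,642.11 × 0.0225 = $104.45
Federal tax withheld: $4,642.11 × 0.182 = $844.86
State tax withheld: $4,642.11 × 0.0467 = $216.79
Medicare: $5,406.61 × 0.0248 = $134.08
PFL insurance: $5,406.61 × 0.0051 = $27.57
Social Security (OASDI): $5,406.61 × 0.04 = $216.26
Employee stock purchase plan: $257.63
Total deductions = $440.10 + $324.40 + $104.45 + $844.86 + $216.79 + $134.08 + $27.57 + $216.26 + $257.63 = $2,566.14
Net pay = $5,406.61 − $2,566.14 = $2,840.47

$2,840.47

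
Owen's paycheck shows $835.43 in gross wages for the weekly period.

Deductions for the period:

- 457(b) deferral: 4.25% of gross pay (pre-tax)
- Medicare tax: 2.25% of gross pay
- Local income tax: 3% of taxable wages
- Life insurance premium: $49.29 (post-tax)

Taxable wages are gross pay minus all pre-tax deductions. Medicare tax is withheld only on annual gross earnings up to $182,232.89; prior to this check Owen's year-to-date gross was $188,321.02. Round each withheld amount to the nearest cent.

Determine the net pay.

457(b) deferral: $835.43 × 0.0425 = $35.51
Taxable wages = $835.43 − $35.51 = $799.92
Local income tax: $799.92 × 0.03 = $24.00
Medicare tax: annual cap $182,232.89 already reached (YTD $188,321.02), so $0.00
Life insurance premium: $49.29
Total deductions = $35.51 + $24.00 + $0.00 + $49.29 = $108.80
Net pay = $835.43 − $108.80 = $726.63

$726.63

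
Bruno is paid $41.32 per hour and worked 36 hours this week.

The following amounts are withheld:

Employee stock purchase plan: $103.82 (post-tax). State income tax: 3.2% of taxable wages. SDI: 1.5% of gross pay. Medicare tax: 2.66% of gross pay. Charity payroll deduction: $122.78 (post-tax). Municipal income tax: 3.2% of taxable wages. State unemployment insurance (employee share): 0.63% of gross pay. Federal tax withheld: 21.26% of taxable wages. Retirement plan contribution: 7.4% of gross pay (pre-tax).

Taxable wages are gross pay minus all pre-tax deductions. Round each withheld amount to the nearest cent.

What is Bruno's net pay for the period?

Gross pay: 36 × $41.32 = $1,487.52
Retirement plan contribution: $1,487.52 × 0.074 = $110.08
Taxable wages = $1,487.52 − $110.08 = $1,377.44
State income tax: $1,377.44 × 0.032 = $44.08
Federal tax withheld: $1,377.44 × 0.2126 = $292.84
Municipal income tax: $1,377.44 × 0.032 = $44.08
State unemployment insurance (employee share): $1,487.52 × 0.0063 = $9.37
SDI: $1,487.52 × 0.015 = $22.31
Medicare tax: $1,487.52 × 0.0266 = $39.57
Charity payroll deduction: $122.78
Employee stock purchase plan: $103.82
Total deductions = $110.08 + $44.08 + $292.84 + $44.08 + $9.37 + $22.31 + $39.57 + $122.78 + $103.82 = $788.93
Net pay = $1,487.52 − $788.93 = $698.59

$698.59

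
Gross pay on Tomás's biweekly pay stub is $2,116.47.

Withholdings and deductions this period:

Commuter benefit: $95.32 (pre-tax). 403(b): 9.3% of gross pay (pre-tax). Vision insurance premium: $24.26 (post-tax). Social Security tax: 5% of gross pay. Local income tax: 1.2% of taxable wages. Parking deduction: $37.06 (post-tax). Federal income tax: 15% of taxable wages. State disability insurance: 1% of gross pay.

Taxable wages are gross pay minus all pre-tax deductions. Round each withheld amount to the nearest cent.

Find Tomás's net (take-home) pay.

403(b): $2,116.47 × 0.093 = $196.83
Commuter benefit: $95.32
Pre-tax total = $196.83 + $95.32 = $292.15
Taxable wages = $2,116.47 − $292.15 = $1,824.32
Local income tax: $1,824.32 × 0.012 = $21.89
Federal income tax: $1,824.32 × 0.15 = $273.65
Social Security tax: $2,116.47 × 0.05 = $105.82
State disability insurance: $2,116.47 × 0.01 = $21.16
Vision insurance premium: $24.26
Parking deduction: $37.06
Total deductions = $196.83 + $95.32 + $21.89 + $273.65 + $105.82 + $21.16 + $24.26 + $37.06 = $775.99
Net pay = $2,116.47 − $775.99 = $1,340.48

$1,340.48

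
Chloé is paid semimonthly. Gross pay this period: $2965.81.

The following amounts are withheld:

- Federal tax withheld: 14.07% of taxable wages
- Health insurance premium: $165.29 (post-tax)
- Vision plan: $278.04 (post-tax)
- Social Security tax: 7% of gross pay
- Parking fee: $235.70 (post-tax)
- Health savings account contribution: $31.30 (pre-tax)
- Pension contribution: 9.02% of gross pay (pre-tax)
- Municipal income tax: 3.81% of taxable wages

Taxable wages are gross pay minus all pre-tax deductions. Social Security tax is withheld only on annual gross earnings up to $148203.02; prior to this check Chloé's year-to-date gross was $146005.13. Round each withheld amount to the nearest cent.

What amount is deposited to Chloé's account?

Pension contribution: $2965.81 × 0.0902 = $267.52
Health savings account contribution: $31.30
Pre-tax total = $267.52 + $31.30 = $298.82
Taxable wages = $2965.81 − $298.82 = $2666.99
Municipal income tax: $2666.99 × 0.0381 = $101.61
Federal tax withheld: $2666.99 × 0.1407 = $375.25
Social Security tax: only $148203.02 − $146005.13 = $2197.89 of this check is subject → $2197.89 × 0.07 = $153.85
Vision plan: $278.04
Health insurance premium: $165.29
Parking fee: $235.70
Total deductions = $267.52 + $31.30 + $101.61 + $375.25 + $153.85 + $278.04 + $165.29 + $235.70 = $1608.56
Net pay = $2965.81 − $1608.56 = $1357.25

$1357.25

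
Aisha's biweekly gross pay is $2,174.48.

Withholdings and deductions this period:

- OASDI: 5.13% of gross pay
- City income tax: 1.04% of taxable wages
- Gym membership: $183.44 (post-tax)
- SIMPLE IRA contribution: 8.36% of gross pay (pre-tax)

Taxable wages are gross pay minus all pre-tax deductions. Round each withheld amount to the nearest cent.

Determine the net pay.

$1,676.98

SIMPLE IRA contribution: $2,174.48 × 0.0836 = $181.79
Taxable wages = $2,174.48 − $181.79 = $1,992.69
City income tax: $1,992.69 × 0.0104 = $20.72
OASDI: $2,174.48 × 0.0513 = $111.55
Gym membership: $183.44
Total deductions = $181.79 + $20.72 + $111.55 + $183.44 = $497.50
Net pay = $2,174.48 − $497.50 = $1,676.98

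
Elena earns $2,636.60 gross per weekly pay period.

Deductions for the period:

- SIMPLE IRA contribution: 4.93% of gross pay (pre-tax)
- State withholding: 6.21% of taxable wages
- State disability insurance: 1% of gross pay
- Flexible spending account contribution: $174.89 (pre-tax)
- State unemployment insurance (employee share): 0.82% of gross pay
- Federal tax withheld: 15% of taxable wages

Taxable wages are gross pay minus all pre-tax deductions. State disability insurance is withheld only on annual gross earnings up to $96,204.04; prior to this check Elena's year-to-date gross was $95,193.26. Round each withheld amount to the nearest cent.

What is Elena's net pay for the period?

$1,805.44

Flexible spending account contribution: $174.89
SIMPLE IRA contribution: $2,636.60 × 0.0493 = $129.98
Pre-tax total = $174.89 + $129.98 = $304.87
Taxable wages = $2,636.60 − $304.87 = $2,331.73
Federal tax withheld: $2,331.73 × 0.15 = $349.76
State withholding: $2,331.73 × 0.0621 = $144.80
State disability insurance: only $96,204.04 − $95,193.26 = $1,010.78 of this check is subject → $1,010.78 × 0.01 = $10.11
State unemployment insurance (employee share): $2,636.60 × 0.0082 = $21.62
Total deductions = $174.89 + $129.98 + $349.76 + $144.80 + $10.11 + $21.62 = $831.16
Net pay = $2,636.60 − $831.16 = $1,805.44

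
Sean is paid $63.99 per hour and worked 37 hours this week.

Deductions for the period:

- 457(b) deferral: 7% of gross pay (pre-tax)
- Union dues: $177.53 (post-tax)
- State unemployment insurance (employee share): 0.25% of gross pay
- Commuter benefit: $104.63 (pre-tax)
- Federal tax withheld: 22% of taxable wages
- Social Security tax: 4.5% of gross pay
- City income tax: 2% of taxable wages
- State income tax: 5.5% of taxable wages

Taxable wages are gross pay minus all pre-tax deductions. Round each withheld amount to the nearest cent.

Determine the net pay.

$1188.58

Gross pay: 37 × $63.99 = $2367.63
Commuter benefit: $104.63
457(b) deferral: $2367.63 × 0.07 = $165.73
Pre-tax total = $104.63 + $165.73 = $270.36
Taxable wages = $2367.63 − $270.36 = $2097.27
State income tax: $2097.27 × 0.055 = $115.35
Federal tax withheld: $2097.27 × 0.22 = $461.40
City income tax: $2097.27 × 0.02 = $41.95
Social Security tax: $2367.63 × 0.045 = $106.54
State unemployment insurance (employee share): $2367.63 × 0.0025 = $5.92
Union dues: $177.53
Total deductions = $104.63 + $165.73 + $115.35 + $461.40 + $41.95 + $106.54 + $5.92 + $177.53 = $1179.05
Net pay = $2367.63 − $1179.05 = $1188.58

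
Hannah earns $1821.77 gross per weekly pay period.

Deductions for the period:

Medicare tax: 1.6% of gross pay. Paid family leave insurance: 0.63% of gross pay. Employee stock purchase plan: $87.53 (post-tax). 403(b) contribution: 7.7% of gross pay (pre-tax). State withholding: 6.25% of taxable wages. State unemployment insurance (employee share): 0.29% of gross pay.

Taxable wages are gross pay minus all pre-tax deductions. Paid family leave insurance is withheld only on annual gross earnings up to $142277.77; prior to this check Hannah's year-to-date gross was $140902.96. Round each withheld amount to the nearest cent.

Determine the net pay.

403(b) contribution: $1821.77 × 0.077 = $140.28
Taxable wages = $1821.77 − $140.28 = $1681.49
State withholding: $1681.49 × 0.0625 = $105.09
State unemployment insurance (employee share): $1821.77 × 0.0029 = $5.28
Medicare tax: $1821.77 × 0.016 = $29.15
Paid family leave insurance: only $142277.77 − $140902.96 = $1374.81 of this check is subject → $1374.81 × 0.0063 = $8.66
Employee stock purchase plan: $87.53
Total deductions = $140.28 + $105.09 + $5.28 + $29.15 + $8.66 + $87.53 = $375.99
Net pay = $1821.77 − $375.99 = $1445.78

$1445.78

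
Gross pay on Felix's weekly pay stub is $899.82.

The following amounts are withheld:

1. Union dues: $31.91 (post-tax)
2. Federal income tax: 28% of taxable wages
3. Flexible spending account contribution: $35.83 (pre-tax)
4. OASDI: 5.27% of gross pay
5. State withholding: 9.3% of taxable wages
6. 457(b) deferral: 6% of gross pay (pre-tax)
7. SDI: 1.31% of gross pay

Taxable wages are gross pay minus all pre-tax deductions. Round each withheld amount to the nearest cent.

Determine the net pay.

$416.75

457(b) deferral: $899.82 × 0.06 = $53.99
Flexible spending account contribution: $35.83
Pre-tax total = $53.99 + $35.83 = $89.82
Taxable wages = $899.82 − $89.82 = $810.00
Federal income tax: $810.00 × 0.28 = $226.80
State withholding: $810.00 × 0.093 = $75.33
SDI: $899.82 × 0.0131 = $11.79
OASDI: $899.82 × 0.0527 = $47.42
Union dues: $31.91
Total deductions = $53.99 + $35.83 + $226.80 + $75.33 + $11.79 + $47.42 + $31.91 = $483.07
Net pay = $899.82 − $483.07 = $416.75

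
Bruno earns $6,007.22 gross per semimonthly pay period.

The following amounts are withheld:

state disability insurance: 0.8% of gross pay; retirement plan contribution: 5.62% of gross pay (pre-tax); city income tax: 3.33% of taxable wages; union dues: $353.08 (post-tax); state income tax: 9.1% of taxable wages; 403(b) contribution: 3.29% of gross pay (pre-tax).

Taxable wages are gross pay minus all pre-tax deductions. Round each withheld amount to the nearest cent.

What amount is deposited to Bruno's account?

Retirement plan contribution: $6,007.22 × 0.0562 = $337.61
403(b) contribution: $6,007.22 × 0.0329 = $197.64
Pre-tax total = $337.61 + $197.64 = $535.25
Taxable wages = $6,007.22 − $535.25 = $5,471.97
State income tax: $5,471.97 × 0.091 = $497.95
City income tax: $5,471.97 × 0.0333 = $182.22
State disability insurance: $6,007.22 × 0.008 = $48.06
Union dues: $353.08
Total deductions = $337.61 + $197.64 + $497.95 + $182.22 + $48.06 + $353.08 = $1,616.56
Net pay = $6,007.22 − $1,616.56 = $4,390.66

$4,390.66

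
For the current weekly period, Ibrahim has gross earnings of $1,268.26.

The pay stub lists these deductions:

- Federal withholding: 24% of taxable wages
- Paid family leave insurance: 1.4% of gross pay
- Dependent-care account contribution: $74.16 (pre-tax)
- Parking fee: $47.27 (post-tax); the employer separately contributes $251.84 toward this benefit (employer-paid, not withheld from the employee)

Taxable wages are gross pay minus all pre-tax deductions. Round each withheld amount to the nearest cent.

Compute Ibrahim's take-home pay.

$842.49

Dependent-care account contribution: $74.16
Taxable wages = $1,268.26 − $74.16 = $1,194.10
Federal withholding: $1,194.10 × 0.24 = $286.58
Paid family leave insurance: $1,268.26 × 0.014 = $17.76
Parking fee: $47.27
(Employer's $251.84 toward parking fee is not withheld from the employee.)
Total deductions = $74.16 + $286.58 + $17.76 + $47.27 = $425.77
Net pay = $1,268.26 − $425.77 = $842.49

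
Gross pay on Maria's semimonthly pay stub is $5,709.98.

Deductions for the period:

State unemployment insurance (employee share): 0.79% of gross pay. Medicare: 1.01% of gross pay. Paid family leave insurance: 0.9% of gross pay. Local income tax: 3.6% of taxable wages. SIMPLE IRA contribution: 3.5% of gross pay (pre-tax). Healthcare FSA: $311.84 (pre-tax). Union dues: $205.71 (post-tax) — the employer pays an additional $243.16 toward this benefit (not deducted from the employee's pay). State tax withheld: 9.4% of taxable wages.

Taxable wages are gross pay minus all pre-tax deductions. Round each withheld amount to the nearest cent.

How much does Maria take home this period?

$4,162.63

Healthcare FSA: $311.84
SIMPLE IRA contribution: $5,709.98 × 0.035 = $199.85
Pre-tax total = $311.84 + $199.85 = $511.69
Taxable wages = $5,709.98 − $511.69 = $5,198.29
State tax withheld: $5,198.29 × 0.094 = $488.64
Local income tax: $5,198.29 × 0.036 = $187.14
Paid family leave insurance: $5,709.98 × 0.009 = $51.39
Medicare: $5,709.98 × 0.0101 = $57.67
State unemployment insurance (employee share): $5,709.98 × 0.0079 = $45.11
Union dues: $205.71
(Employer's $243.16 toward union dues is not withheld from the employee.)
Total deductions = $311.84 + $199.85 + $488.64 + $187.14 + $51.39 + $57.67 + $45.11 + $205.71 = $1,547.35
Net pay = $5,709.98 − $1,547.35 = $4,162.63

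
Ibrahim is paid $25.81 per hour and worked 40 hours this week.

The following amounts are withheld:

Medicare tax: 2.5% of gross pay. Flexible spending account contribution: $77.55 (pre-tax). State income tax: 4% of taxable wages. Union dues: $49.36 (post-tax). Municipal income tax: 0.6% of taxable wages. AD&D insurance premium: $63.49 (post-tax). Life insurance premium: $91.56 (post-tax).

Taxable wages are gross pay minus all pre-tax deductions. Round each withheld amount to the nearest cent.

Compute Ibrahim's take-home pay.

Gross pay: 40 × $25.81 = $1,032.40
Flexible spending account contribution: $77.55
Taxable wages = $1,032.40 − $77.55 = $954.85
Municipal income tax: $954.85 × 0.006 = $5.73
State income tax: $954.85 × 0.04 = $38.19
Medicare tax: $1,032.40 × 0.025 = $25.81
Life insurance premium: $91.56
AD&D insurance premium: $63.49
Union dues: $49.36
Total deductions = $77.55 + $5.73 + $38.19 + $25.81 + $91.56 + $63.49 + $49.36 = $351.69
Net pay = $1,032.40 − $351.69 = $680.71

$680.71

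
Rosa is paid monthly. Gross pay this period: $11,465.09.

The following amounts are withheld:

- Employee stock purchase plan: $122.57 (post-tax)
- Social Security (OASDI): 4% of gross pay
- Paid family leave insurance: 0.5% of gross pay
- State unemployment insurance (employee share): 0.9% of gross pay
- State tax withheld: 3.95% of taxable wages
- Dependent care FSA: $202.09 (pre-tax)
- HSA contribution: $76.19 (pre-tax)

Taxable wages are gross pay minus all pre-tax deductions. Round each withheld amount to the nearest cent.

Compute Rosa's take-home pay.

HSA contribution: $76.19
Dependent care FSA: $202.09
Pre-tax total = $76.19 + $202.09 = $278.28
Taxable wages = $11,465.09 − $278.28 = $11,186.81
State tax withheld: $11,186.81 × 0.0395 = $441.88
Paid family leave insurance: $11,465.09 × 0.005 = $57.33
State unemployment insurance (employee share): $11,465.09 × 0.009 = $103.19
Social Security (OASDI): $11,465.09 × 0.04 = $458.60
Employee stock purchase plan: $122.57
Total deductions = $76.19 + $202.09 + $441.88 + $57.33 + $103.19 + $458.60 + $122.57 = $1,461.85
Net pay = $11,465.09 − $1,461.85 = $10,003.24

$10,003.24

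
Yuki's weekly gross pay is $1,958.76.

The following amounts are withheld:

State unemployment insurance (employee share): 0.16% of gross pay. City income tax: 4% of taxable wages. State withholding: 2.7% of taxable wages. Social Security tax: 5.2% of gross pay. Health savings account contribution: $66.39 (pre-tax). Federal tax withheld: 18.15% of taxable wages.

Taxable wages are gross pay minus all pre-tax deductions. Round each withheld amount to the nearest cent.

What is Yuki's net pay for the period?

$1,317.13

Health savings account contribution: $66.39
Taxable wages = $1,958.76 − $66.39 = $1,892.37
State withholding: $1,892.37 × 0.027 = $51.09
City income tax: $1,892.37 × 0.04 = $75.69
Federal tax withheld: $1,892.37 × 0.1815 = $343.47
State unemployment insurance (employee share): $1,958.76 × 0.0016 = $3.13
Social Security tax: $1,958.76 × 0.052 = $101.86
Total deductions = $66.39 + $51.09 + $75.69 + $343.47 + $3.13 + $101.86 = $641.63
Net pay = $1,958.76 − $641.63 = $1,317.13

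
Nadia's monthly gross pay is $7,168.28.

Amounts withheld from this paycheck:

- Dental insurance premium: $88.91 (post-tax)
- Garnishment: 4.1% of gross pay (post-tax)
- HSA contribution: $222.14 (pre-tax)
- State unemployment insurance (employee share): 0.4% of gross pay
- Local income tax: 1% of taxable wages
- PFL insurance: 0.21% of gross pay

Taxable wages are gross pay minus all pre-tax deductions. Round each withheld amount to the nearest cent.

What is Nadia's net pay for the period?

HSA contribution: $222.14
Taxable wages = $7,168.28 − $222.14 = $6,946.14
Local income tax: $6,946.14 × 0.01 = $69.46
State unemployment insurance (employee share): $7,168.28 × 0.004 = $28.67
PFL insurance: $7,168.28 × 0.0021 = $15.05
Garnishment: $7,168.28 × 0.041 = $293.90
Dental insurance premium: $88.91
Total deductions = $222.14 + $69.46 + $28.67 + $15.05 + $293.90 + $88.91 = $718.13
Net pay = $7,168.28 − $718.13 = $6,450.15

$6,450.15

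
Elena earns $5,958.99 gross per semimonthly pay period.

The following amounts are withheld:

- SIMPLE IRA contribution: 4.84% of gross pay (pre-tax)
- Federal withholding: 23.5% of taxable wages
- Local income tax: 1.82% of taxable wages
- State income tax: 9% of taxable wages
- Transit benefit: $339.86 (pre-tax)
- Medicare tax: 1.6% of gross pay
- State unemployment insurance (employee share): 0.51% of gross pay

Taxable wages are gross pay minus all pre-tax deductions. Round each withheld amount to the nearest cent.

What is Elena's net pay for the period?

SIMPLE IRA contribution: $5,958.99 × 0.0484 = $288.42
Transit benefit: $339.86
Pre-tax total = $288.42 + $339.86 = $628.28
Taxable wages = $5,958.99 − $628.28 = $5,330.71
State income tax: $5,330.71 × 0.09 = $479.76
Federal withholding: $5,330.71 × 0.235 = $1,252.72
Local income tax: $5,330.71 × 0.0182 = $97.02
Medicare tax: $5,958.99 × 0.016 = $95.34
State unemployment insurance (employee share): $5,958.99 × 0.0051 = $30.39
Total deductions = $288.42 + $339.86 + $479.76 + $1,252.72 + $97.02 + $95.34 + $30.39 = $2,583.51
Net pay = $5,958.99 − $2,583.51 = $3,375.48

$3,375.48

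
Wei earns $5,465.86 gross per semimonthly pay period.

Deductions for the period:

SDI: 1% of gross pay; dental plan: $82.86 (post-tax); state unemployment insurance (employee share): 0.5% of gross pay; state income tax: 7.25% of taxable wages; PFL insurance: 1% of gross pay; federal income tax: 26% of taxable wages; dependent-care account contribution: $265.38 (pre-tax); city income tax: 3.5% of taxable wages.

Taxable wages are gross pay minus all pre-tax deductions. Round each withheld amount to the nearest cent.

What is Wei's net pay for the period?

Dependent-care account contribution: $265.38
Taxable wages = $5,465.86 − $265.38 = $5,200.48
City income tax: $5,200.48 × 0.035 = $182.02
State income tax: $5,200.48 × 0.0725 = $377.03
Federal income tax: $5,200.48 × 0.26 = $1,352.12
State unemployment insurance (employee share): $5,465.86 × 0.005 = $27.33
PFL insurance: $5,465.86 × 0.01 = $54.66
SDI: $5,465.86 × 0.01 = $54.66
Dental plan: $82.86
Total deductions = $265.38 + $182.02 + $377.03 + $1,352.12 + $27.33 + $54.66 + $54.66 + $82.86 = $2,396.06
Net pay = $5,465.86 − $2,396.06 = $3,069.80

$3,069.80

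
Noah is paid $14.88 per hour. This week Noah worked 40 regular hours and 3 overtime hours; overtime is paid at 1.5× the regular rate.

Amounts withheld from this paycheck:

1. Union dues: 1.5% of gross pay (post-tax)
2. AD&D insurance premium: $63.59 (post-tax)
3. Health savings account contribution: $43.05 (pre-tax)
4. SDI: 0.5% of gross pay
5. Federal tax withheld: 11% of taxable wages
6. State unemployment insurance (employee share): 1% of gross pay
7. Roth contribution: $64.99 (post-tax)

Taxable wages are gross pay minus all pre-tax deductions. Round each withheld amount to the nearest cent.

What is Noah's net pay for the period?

$402.57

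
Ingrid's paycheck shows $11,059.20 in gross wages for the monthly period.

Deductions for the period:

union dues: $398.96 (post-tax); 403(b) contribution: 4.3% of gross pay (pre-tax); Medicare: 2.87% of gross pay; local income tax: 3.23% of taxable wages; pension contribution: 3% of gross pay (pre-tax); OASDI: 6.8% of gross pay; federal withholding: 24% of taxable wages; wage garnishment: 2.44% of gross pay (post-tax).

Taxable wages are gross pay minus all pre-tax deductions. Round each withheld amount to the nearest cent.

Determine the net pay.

$5,722.05

Pension contribution: $11,059.20 × 0.03 = $331.78
403(b) contribution: $11,059.20 × 0.043 = $475.55
Pre-tax total = $331.78 + $475.55 = $807.33
Taxable wages = $11,059.20 − $807.33 = $10,251.87
Federal withholding: $10,251.87 × 0.24 = $2,460.45
Local income tax: $10,251.87 × 0.0323 = $331.14
Medicare: $11,059.20 × 0.0287 = $317.40
OASDI: $11,059.20 × 0.068 = $752.03
Wage garnishment: $11,059.20 × 0.0244 = $269.84
Union dues: $398.96
Total deductions = $331.78 + $475.55 + $2,460.45 + $331.14 + $317.40 + $752.03 + $269.84 + $398.96 = $5,337.15
Net pay = $11,059.20 − $5,337.15 = $5,722.05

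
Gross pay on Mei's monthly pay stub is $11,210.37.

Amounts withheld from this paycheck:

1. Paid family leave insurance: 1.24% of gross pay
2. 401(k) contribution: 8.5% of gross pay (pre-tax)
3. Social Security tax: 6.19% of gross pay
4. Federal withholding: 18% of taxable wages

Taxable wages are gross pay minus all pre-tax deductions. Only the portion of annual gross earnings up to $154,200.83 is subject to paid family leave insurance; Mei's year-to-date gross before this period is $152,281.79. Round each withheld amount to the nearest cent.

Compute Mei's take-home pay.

$7,693.42

401(k) contribution: $11,210.37 × 0.085 = $952.88
Taxable wages = $11,210.37 − $952.88 = $10,257.49
Federal withholding: $10,257.49 × 0.18 = $1,846.35
Paid family leave insurance: only $154,200.83 − $152,281.79 = $1,919.04 of this check is subject → $1,919.04 × 0.0124 = $23.80
Social Security tax: $11,210.37 × 0.0619 = $693.92
Total deductions = $952.88 + $1,846.35 + $23.80 + $693.92 = $3,516.95
Net pay = $11,210.37 − $3,516.95 = $7,693.42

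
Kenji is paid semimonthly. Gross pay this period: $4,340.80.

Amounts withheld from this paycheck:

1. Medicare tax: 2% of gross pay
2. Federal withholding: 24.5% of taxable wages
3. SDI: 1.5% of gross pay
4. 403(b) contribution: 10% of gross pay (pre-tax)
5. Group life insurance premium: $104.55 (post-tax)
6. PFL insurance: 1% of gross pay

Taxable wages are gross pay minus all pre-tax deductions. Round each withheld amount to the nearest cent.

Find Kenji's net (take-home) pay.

403(b) contribution: $4,340.80 × 0.1 = $434.08
Taxable wages = $4,340.80 − $434.08 = $3,906.72
Federal withholding: $3,906.72 × 0.245 = $957.15
Medicare tax: $4,340.80 × 0.02 = $86.82
SDI: $4,340.80 × 0.015 = $65.11
PFL insurance: $4,340.80 × 0.01 = $43.41
Group life insurance premium: $104.55
Total deductions = $434.08 + $957.15 + $86.82 + $65.11 + $43.41 + $104.55 = $1,691.12
Net pay = $4,340.80 − $1,691.12 = $2,649.68

$2,649.68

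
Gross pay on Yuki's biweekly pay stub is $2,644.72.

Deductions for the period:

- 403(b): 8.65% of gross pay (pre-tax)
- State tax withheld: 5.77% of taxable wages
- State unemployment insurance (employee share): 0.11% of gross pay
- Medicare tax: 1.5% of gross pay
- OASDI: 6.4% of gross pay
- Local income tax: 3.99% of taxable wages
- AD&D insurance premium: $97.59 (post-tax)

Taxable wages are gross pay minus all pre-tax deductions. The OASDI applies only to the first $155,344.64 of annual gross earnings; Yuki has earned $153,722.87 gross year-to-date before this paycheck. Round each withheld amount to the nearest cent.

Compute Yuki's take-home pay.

$1,936.19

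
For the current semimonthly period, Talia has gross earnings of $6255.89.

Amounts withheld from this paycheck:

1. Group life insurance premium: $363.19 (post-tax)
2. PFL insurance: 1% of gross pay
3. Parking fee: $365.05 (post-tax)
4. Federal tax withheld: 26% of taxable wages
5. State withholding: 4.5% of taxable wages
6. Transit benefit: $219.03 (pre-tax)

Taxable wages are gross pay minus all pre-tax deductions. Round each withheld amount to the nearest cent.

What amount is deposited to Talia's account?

$3404.82

Transit benefit: $219.03
Taxable wages = $6255.89 − $219.03 = $6036.86
Federal tax withheld: $6036.86 × 0.26 = $1569.58
State withholding: $6036.86 × 0.045 = $271.66
PFL insurance: $6255.89 × 0.01 = $62.56
Parking fee: $365.05
Group life insurance premium: $363.19
Total deductions = $219.03 + $1569.58 + $271.66 + $62.56 + $365.05 + $363.19 = $2851.07
Net pay = $6255.89 − $2851.07 = $3404.82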